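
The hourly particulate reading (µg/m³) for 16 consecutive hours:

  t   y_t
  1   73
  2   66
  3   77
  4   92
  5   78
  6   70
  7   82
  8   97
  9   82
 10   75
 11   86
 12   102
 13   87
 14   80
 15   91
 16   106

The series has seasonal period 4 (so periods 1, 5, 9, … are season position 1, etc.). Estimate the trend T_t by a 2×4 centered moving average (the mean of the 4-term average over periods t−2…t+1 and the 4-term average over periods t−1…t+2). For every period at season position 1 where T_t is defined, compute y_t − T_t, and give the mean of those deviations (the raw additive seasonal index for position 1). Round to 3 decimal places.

-2.250

Season position 1 occurs at t = 5, 9, 13 (where T_t is defined).
t=5: T_5 = 79.87500; y_5 − T_5 = 78 − 79.87500 = -1.87500
t=9: T_9 = 84.50000; y_9 − T_9 = 82 − 84.50000 = -2.50000
t=13: T_13 = 89.37500; y_13 − T_13 = 87 − 89.37500 = -2.37500
Mean deviation: (-1.87500 + -2.50000 + -2.37500) / 3 = -2.250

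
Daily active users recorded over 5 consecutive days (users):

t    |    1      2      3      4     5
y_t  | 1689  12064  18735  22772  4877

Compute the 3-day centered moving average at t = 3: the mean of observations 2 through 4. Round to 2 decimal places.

Sum of periods 2–4: 12064 + 18735 + 22772 = 53571
Divide by 3: 53571 / 3 = 17857.00

17857.00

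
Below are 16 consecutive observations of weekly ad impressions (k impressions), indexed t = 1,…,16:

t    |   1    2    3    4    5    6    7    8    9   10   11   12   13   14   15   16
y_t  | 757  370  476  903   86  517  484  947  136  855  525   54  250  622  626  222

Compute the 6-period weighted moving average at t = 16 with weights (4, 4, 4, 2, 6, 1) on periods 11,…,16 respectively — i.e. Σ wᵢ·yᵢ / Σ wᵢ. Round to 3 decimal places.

406.571

Weighted sum: 4·525 + 4·54 + 4·250 + 2·622 + 6·626 + 1·222 = 2100 + 216 + 1000 + 1244 + 3756 + 222 = 8538
Weight total: 4 + 4 + 4 + 2 + 6 + 1 = 21
WMA = 8538 / 21 = 406.571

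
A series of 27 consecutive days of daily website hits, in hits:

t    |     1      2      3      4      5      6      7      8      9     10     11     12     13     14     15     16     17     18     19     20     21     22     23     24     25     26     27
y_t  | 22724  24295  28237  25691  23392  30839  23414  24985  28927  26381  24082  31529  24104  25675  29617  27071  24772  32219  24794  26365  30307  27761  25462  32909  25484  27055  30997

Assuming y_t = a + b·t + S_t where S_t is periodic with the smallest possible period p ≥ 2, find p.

First differences y_{t+1} − y_t: 1571, 3942, -2546, -2299, 7447, -7425, 1571, 3942, -2546, -2299, 7447, -7425, 1571, 3942, …
The difference pattern repeats every 6 terms and not for any smaller step, so p = 6.

6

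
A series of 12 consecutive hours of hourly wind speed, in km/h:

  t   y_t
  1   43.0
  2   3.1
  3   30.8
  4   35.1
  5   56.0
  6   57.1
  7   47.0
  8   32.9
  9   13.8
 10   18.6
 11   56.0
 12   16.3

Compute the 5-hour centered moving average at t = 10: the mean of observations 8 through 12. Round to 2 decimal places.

Sum of periods 8–12: 32.9 + 13.8 + 18.6 + 56.0 + 16.3 = 137.6
Divide by 5: 137.6 / 5 = 27.52

27.52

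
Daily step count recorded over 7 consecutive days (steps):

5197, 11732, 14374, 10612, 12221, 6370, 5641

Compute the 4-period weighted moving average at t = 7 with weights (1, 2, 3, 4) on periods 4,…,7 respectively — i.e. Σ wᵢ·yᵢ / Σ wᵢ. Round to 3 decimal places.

7672.800

Weighted sum: 1·10612 + 2·12221 + 3·6370 + 4·5641 = 10612 + 24442 + 19110 + 22564 = 76728
Weight total: 1 + 2 + 3 + 4 = 10
WMA = 76728 / 10 = 7672.800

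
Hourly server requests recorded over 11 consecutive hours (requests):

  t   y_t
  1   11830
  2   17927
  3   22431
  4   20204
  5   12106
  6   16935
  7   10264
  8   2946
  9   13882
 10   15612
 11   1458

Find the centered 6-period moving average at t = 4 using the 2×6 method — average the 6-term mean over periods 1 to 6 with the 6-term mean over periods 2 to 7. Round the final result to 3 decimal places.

Sum over 1–6: 11830 + 17927 + 22431 + 20204 + 12106 + 16935 = 101433
Sum over 2–7: 17927 + 22431 + 20204 + 12106 + 16935 + 10264 = 99867
CMA at t=4 = (101433 + 99867) / (2·6) = 201300 / 12 = 16775.000

16775.000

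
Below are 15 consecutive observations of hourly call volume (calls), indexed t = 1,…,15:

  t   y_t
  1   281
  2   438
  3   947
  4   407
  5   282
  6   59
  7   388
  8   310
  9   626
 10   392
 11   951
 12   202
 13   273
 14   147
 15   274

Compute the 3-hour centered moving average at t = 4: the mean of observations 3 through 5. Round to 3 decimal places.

545.333

Sum of periods 3–5: 947 + 407 + 282 = 1636
Divide by 3: 1636 / 3 = 545.333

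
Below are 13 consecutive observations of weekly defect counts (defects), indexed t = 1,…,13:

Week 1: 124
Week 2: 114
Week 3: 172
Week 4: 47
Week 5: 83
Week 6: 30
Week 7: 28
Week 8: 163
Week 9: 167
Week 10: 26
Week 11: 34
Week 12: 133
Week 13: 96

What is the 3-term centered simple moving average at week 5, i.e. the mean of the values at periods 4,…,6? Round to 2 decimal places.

Sum of periods 4–6: 47 + 83 + 30 = 160
Divide by 3: 160 / 3 = 53.33

53.33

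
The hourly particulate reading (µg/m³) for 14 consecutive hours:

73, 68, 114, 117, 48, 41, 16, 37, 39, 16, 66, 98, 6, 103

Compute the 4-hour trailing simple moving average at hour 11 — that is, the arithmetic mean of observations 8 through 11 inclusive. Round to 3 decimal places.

Sum of periods 8–11: 37 + 39 + 16 + 66 = 158
Divide by 4: 158 / 4 = 39.500

39.500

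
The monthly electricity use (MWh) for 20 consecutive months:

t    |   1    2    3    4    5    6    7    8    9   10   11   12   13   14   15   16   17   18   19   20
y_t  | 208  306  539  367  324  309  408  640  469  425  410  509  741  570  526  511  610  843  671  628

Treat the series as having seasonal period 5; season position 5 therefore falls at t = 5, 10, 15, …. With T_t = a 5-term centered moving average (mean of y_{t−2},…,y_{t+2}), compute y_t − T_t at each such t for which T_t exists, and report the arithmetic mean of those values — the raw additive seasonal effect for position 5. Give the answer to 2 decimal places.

-65.53

Season position 5 occurs at t = 5, 10, 15 (where T_t is defined).
t=5: T_5 = 389.4000; y_5 − T_5 = 324 − 389.4000 = -65.4000
t=10: T_10 = 490.6000; y_10 − T_10 = 425 − 490.6000 = -65.6000
t=15: T_15 = 591.6000; y_15 − T_15 = 526 − 591.6000 = -65.6000
Mean deviation: (-65.4000 + -65.6000 + -65.6000) / 3 = -65.53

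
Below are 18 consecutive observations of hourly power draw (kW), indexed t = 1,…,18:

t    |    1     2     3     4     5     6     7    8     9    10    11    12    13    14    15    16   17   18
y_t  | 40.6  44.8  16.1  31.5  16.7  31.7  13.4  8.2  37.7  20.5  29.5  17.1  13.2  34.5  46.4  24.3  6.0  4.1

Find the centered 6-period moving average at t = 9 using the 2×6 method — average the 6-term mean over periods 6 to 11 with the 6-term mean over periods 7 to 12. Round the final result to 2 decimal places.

22.28

Sum over 6–11: 31.7 + 13.4 + 8.2 + 37.7 + 20.5 + 29.5 = 141.0
Sum over 7–12: 13.4 + 8.2 + 37.7 + 20.5 + 29.5 + 17.1 = 126.4
CMA at t=9 = (141.0 + 126.4) / (2·6) = 267.4 / 12 = 22.28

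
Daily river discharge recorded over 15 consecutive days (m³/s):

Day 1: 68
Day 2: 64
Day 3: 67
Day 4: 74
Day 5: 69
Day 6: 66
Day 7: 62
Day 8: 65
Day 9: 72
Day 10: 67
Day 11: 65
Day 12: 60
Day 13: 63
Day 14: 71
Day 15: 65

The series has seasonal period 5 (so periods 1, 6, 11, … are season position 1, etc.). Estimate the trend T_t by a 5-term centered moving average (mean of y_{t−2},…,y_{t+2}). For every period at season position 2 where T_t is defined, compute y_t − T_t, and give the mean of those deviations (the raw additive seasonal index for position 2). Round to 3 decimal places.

-5.000

Season position 2 occurs at t = 7, 12 (where T_t is defined).
t=7: T_7 = 66.80000; y_7 − T_7 = 62 − 66.80000 = -4.80000
t=12: T_12 = 65.20000; y_12 − T_12 = 60 − 65.20000 = -5.20000
Mean deviation: (-4.80000 + -5.20000) / 2 = -5.000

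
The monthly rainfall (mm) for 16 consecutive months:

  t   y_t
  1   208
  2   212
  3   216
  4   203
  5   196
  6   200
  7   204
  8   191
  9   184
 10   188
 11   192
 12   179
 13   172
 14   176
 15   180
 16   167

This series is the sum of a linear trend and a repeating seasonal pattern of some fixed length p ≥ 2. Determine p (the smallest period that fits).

First differences y_{t+1} − y_t: 4, 4, -13, -7, 4, 4, -13, -7, 4, 4, …
The difference pattern repeats every 4 terms and not for any smaller step, so p = 4.

4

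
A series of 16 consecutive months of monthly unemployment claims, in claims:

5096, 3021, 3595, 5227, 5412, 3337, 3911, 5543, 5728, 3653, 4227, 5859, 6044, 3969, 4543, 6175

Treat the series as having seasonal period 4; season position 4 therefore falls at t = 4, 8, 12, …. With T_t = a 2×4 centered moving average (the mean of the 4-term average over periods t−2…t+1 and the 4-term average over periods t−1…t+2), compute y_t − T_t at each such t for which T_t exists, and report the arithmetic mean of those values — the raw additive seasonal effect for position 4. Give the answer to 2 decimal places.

873.75

Season position 4 occurs at t = 4, 8, 12 (where T_t is defined).
t=4: T_4 = 4353.2500; y_4 − T_4 = 5227 − 4353.2500 = 873.7500
t=8: T_8 = 4669.2500; y_8 − T_8 = 5543 − 4669.2500 = 873.7500
t=12: T_12 = 4985.2500; y_12 − T_12 = 5859 − 4985.2500 = 873.7500
Mean deviation: (873.7500 + 873.7500 + 873.7500) / 3 = 873.75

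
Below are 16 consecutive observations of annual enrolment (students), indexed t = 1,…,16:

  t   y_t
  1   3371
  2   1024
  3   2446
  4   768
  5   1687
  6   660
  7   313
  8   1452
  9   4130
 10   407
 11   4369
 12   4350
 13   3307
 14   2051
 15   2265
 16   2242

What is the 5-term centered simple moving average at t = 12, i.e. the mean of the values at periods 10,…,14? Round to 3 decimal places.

Sum of periods 10–14: 407 + 4369 + 4350 + 3307 + 2051 = 14484
Divide by 5: 14484 / 5 = 2896.800

2896.800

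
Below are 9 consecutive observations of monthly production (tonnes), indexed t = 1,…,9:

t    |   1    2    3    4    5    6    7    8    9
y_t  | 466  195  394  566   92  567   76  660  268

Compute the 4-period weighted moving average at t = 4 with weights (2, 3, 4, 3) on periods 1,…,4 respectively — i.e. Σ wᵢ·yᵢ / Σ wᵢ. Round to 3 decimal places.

399.250

Weighted sum: 2·466 + 3·195 + 4·394 + 3·566 = 932 + 585 + 1576 + 1698 = 4791
Weight total: 2 + 3 + 4 + 3 = 12
WMA = 4791 / 12 = 399.250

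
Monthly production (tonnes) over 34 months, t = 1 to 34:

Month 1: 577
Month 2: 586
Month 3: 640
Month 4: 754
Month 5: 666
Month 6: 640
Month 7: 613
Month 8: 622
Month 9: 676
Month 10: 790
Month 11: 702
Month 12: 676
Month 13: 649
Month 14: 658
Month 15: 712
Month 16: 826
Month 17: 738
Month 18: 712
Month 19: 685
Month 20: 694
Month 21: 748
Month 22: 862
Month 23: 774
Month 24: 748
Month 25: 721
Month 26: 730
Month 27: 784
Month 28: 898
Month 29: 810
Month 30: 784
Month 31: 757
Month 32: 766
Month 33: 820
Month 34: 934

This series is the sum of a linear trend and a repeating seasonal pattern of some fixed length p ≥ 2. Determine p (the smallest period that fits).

First differences y_{t+1} − y_t: 9, 54, 114, -88, -26, -27, 9, 54, 114, -88, -26, -27, 9, 54, …
The difference pattern repeats every 6 terms and not for any smaller step, so p = 6.

6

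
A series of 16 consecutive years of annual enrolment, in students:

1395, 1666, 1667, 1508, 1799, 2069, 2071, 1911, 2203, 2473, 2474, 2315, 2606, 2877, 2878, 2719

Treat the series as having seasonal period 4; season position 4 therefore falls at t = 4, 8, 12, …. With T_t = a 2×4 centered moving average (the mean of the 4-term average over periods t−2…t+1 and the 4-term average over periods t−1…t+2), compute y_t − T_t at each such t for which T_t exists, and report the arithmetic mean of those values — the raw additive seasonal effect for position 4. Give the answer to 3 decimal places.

Season position 4 occurs at t = 4, 8, 12 (where T_t is defined).
t=4: T_4 = 1710.37500; y_4 − T_4 = 1508 − 1710.37500 = -202.37500
t=8: T_8 = 2114.00000; y_8 − T_8 = 1911 − 2114.00000 = -203.00000
t=12: T_12 = 2517.50000; y_12 − T_12 = 2315 − 2517.50000 = -202.50000
Mean deviation: (-202.37500 + -203.00000 + -202.50000) / 3 = -202.625

-202.625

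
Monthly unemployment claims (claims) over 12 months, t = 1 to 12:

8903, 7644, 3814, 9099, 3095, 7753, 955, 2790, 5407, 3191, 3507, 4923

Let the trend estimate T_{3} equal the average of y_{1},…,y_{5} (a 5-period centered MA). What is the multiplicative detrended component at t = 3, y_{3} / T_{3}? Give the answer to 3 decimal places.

Trend T_3 = (8903 + 7644 + 3814 + 9099 + 3095) / 5 = 32555/5 = 6511.00000
Ratio to trend: 3814 / 6511.00000 = 0.586

0.586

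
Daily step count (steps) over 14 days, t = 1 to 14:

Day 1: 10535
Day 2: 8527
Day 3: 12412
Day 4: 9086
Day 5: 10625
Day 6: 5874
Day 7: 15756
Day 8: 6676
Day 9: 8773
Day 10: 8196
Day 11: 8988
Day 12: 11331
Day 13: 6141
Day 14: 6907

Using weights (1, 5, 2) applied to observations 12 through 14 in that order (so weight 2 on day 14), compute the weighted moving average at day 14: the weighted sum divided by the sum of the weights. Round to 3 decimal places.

6981.250

Weighted sum: 1·11331 + 5·6141 + 2·6907 = 11331 + 30705 + 13814 = 55850
Weight total: 1 + 5 + 2 = 8
WMA = 55850 / 8 = 6981.250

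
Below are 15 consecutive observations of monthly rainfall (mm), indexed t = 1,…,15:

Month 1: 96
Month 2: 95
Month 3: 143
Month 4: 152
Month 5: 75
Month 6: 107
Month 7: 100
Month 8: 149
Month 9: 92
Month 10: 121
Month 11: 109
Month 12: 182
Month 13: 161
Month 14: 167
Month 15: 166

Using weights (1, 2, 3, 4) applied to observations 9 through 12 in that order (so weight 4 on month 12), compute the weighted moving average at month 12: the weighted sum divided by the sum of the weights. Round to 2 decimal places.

Weighted sum: 1·92 + 2·121 + 3·109 + 4·182 = 92 + 242 + 327 + 728 = 1389
Weight total: 1 + 2 + 3 + 4 = 10
WMA = 1389 / 10 = 138.90

138.90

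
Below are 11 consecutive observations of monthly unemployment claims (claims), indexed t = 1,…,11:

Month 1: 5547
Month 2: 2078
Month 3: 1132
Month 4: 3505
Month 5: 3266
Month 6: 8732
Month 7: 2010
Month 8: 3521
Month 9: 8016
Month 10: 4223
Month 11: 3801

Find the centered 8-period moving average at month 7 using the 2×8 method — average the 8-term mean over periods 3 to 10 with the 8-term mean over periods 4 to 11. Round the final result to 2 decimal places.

4467.44

Sum over 3–10: 1132 + 3505 + 3266 + 8732 + 2010 + 3521 + 8016 + 4223 = 34405
Sum over 4–11: 3505 + 3266 + 8732 + 2010 + 3521 + 8016 + 4223 + 3801 = 37074
CMA at t=7 = (34405 + 37074) / (2·8) = 71479 / 16 = 4467.44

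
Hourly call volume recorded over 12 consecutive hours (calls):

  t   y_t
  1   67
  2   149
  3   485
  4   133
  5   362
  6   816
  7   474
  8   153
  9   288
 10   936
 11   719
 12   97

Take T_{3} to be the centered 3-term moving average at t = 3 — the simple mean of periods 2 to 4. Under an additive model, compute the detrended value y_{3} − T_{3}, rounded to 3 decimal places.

229.333

Trend T_3 = (149 + 485 + 133) / 3 = 767/3 = 255.66667
Detrended value: 485 − 255.66667 = 229.333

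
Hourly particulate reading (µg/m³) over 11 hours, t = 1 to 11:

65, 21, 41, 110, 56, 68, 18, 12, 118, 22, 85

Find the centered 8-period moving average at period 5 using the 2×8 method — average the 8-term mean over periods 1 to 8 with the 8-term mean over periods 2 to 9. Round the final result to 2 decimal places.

Sum over 1–8: 65 + 21 + 41 + 110 + 56 + 68 + 18 + 12 = 391
Sum over 2–9: 21 + 41 + 110 + 56 + 68 + 18 + 12 + 118 = 444
CMA at t=5 = (391 + 444) / (2·8) = 835 / 16 = 52.19

52.19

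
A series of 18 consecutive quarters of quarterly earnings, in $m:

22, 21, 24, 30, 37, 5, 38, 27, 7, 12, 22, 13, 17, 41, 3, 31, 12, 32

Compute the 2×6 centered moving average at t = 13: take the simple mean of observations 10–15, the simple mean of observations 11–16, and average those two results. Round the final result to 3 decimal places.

19.583

Sum over 10–15: 12 + 22 + 13 + 17 + 41 + 3 = 108
Sum over 11–16: 22 + 13 + 17 + 41 + 3 + 31 = 127
CMA at t=13 = (108 + 127) / (2·6) = 235 / 12 = 19.583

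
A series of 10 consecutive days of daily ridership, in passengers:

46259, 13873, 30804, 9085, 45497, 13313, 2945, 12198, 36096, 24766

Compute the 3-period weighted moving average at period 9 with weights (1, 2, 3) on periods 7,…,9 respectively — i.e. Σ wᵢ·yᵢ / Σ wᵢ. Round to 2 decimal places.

Weighted sum: 1·2945 + 2·12198 + 3·36096 = 2945 + 24396 + 108288 = 135629
Weight total: 1 + 2 + 3 = 6
WMA = 135629 / 6 = 22604.83

22604.83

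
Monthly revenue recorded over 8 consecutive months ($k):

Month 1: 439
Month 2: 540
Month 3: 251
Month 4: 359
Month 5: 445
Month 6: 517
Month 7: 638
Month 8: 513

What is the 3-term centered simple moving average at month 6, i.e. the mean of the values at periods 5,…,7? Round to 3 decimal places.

533.333

Sum of periods 5–7: 445 + 517 + 638 = 1600
Divide by 3: 1600 / 3 = 533.333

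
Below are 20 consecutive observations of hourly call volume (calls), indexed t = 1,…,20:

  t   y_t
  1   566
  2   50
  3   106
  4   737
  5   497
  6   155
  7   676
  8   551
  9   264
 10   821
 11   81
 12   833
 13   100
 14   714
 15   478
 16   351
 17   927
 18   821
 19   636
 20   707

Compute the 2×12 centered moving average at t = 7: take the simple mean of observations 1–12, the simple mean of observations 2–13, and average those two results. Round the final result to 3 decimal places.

Sum over 1–12: 566 + 50 + 106 + 737 + 497 + 155 + 676 + 551 + 264 + 821 + 81 + 833 = 5337
Sum over 2–13: 50 + 106 + 737 + 497 + 155 + 676 + 551 + 264 + 821 + 81 + 833 + 100 = 4871
CMA at t=7 = (5337 + 4871) / (2·12) = 10208 / 24 = 425.333

425.333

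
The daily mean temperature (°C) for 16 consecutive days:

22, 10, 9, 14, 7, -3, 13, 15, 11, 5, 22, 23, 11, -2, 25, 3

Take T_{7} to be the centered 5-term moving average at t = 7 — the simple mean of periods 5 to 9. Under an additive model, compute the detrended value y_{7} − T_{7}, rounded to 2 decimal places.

4.40

Trend T_7 = (7 + (-3) + 13 + 15 + 11) / 5 = 43/5 = 8.6000
Detrended value: 13 − 8.6000 = 4.40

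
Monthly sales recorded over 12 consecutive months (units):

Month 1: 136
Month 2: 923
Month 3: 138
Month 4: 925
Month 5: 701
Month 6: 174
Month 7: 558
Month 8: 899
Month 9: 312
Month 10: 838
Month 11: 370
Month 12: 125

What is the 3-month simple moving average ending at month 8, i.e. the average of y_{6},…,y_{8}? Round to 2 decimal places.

Sum of periods 6–8: 174 + 558 + 899 = 1631
Divide by 3: 1631 / 3 = 543.67

543.67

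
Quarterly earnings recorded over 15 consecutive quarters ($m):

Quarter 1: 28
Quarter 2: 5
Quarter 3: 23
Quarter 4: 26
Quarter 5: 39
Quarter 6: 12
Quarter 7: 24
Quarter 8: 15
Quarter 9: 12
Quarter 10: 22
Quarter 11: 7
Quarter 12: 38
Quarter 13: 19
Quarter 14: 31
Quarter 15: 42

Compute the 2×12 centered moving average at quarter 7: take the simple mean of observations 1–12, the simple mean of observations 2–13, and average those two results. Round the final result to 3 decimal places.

Sum over 1–12: 28 + 5 + 23 + 26 + 39 + 12 + 24 + 15 + 12 + 22 + 7 + 38 = 251
Sum over 2–13: 5 + 23 + 26 + 39 + 12 + 24 + 15 + 12 + 22 + 7 + 38 + 19 = 242
CMA at t=7 = (251 + 242) / (2·12) = 493 / 24 = 20.542

20.542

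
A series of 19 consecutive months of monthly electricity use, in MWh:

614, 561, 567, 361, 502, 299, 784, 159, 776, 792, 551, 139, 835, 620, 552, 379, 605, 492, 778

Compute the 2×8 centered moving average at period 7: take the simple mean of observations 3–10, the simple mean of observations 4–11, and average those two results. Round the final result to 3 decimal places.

529.000

Sum over 3–10: 567 + 361 + 502 + 299 + 784 + 159 + 776 + 792 = 4240
Sum over 4–11: 361 + 502 + 299 + 784 + 159 + 776 + 792 + 551 = 4224
CMA at t=7 = (4240 + 4224) / (2·8) = 8464 / 16 = 529.000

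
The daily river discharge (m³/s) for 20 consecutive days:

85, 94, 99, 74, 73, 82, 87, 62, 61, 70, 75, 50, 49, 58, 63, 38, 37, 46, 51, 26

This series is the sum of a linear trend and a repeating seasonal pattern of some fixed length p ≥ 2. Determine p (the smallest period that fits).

First differences y_{t+1} − y_t: 9, 5, -25, -1, 9, 5, -25, -1, 9, 5, …
The difference pattern repeats every 4 terms and not for any smaller step, so p = 4.

4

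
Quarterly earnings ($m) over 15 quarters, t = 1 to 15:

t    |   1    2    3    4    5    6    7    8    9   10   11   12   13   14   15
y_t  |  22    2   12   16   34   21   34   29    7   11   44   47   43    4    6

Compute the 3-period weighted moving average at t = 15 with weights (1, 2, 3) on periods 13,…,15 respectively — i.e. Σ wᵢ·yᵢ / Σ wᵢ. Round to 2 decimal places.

Weighted sum: 1·43 + 2·4 + 3·6 = 43 + 8 + 18 = 69
Weight total: 1 + 2 + 3 = 6
WMA = 69 / 6 = 11.50

11.50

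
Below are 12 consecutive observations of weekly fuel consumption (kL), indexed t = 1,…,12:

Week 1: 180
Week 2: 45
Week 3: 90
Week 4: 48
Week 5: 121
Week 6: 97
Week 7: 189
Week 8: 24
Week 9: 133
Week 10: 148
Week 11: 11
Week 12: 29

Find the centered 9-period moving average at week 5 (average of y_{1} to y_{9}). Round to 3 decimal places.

103.000

Sum of periods 1–9: 180 + 45 + 90 + 48 + 121 + 97 + 189 + 24 + 133 = 927
Divide by 9: 927 / 9 = 103.000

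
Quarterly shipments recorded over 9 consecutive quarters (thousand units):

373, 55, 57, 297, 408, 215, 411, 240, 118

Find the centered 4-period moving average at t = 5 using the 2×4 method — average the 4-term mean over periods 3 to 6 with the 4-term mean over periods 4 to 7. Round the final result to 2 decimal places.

288.50

Sum over 3–6: 57 + 297 + 408 + 215 = 977
Sum over 4–7: 297 + 408 + 215 + 411 = 1331
CMA at t=5 = (977 + 1331) / (2·4) = 2308 / 8 = 288.50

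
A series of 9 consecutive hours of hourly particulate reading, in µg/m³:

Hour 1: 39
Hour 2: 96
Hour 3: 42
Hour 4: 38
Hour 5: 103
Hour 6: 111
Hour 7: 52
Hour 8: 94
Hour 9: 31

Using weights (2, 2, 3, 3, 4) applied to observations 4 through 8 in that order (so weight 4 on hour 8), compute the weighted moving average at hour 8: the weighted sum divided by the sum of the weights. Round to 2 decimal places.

81.93

Weighted sum: 2·38 + 2·103 + 3·111 + 3·52 + 4·94 = 76 + 206 + 333 + 156 + 376 = 1147
Weight total: 2 + 2 + 3 + 3 + 4 = 14
WMA = 1147 / 14 = 81.93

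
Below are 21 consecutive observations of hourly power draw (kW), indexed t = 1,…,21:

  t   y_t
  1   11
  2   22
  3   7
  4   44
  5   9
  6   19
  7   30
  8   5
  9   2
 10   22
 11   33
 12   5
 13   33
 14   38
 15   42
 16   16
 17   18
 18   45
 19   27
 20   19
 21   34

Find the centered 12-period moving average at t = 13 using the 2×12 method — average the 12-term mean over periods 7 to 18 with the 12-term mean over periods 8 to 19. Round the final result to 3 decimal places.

23.958

Sum over 7–18: 30 + 5 + 2 + 22 + 33 + 5 + 33 + 38 + 42 + 16 + 18 + 45 = 289
Sum over 8–19: 5 + 2 + 22 + 33 + 5 + 33 + 38 + 42 + 16 + 18 + 45 + 27 = 286
CMA at t=13 = (289 + 286) / (2·12) = 575 / 24 = 23.958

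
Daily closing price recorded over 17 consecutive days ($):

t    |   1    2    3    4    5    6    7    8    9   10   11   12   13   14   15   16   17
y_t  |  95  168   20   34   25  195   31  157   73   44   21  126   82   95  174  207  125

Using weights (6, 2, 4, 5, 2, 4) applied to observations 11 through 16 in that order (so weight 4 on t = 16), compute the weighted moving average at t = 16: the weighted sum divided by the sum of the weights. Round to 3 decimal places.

Weighted sum: 6·21 + 2·126 + 4·82 + 5·95 + 2·174 + 4·207 = 126 + 252 + 328 + 475 + 348 + 828 = 2357
Weight total: 6 + 2 + 4 + 5 + 2 + 4 = 23
WMA = 2357 / 23 = 102.478

102.478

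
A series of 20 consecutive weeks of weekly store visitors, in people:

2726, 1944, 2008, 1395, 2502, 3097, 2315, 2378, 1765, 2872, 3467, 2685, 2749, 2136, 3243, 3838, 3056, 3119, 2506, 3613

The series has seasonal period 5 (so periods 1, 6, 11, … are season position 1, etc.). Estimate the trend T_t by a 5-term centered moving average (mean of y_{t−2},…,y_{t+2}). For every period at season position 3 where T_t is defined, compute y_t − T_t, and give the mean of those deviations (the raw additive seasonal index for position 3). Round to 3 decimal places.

Season position 3 occurs at t = 3, 8, 13, 18 (where T_t is defined).
t=3: T_3 = 2115.00000; y_3 − T_3 = 2008 − 2115.00000 = -107.00000
t=8: T_8 = 2485.40000; y_8 − T_8 = 2378 − 2485.40000 = -107.40000
t=13: T_13 = 2856.00000; y_13 − T_13 = 2749 − 2856.00000 = -107.00000
t=18: T_18 = 3226.40000; y_18 − T_18 = 3119 − 3226.40000 = -107.40000
Mean deviation: (-107.00000 + -107.40000 + -107.00000 + -107.40000) / 4 = -107.200

-107.200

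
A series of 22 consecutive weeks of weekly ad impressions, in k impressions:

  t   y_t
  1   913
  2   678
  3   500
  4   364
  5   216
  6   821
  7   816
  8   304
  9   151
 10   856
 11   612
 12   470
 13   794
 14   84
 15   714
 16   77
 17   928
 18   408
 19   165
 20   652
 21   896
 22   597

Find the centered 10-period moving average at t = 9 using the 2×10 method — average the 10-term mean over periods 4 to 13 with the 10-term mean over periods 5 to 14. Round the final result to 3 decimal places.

Sum over 4–13: 364 + 216 + 821 + 816 + 304 + 151 + 856 + 612 + 470 + 794 = 5404
Sum over 5–14: 216 + 821 + 816 + 304 + 151 + 856 + 612 + 470 + 794 + 84 = 5124
CMA at t=9 = (5404 + 5124) / (2·10) = 10528 / 20 = 526.400

526.400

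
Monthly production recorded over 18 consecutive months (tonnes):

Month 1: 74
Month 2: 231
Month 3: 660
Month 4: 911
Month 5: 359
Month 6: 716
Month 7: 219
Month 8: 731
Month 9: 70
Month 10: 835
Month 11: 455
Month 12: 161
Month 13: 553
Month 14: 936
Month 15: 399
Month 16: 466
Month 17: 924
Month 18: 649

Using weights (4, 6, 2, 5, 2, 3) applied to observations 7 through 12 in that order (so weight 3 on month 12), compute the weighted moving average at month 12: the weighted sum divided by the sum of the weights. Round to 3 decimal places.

Weighted sum: 4·219 + 6·731 + 2·70 + 5·835 + 2·455 + 3·161 = 876 + 4386 + 140 + 4175 + 910 + 483 = 10970
Weight total: 4 + 6 + 2 + 5 + 2 + 3 = 22
WMA = 10970 / 22 = 498.636

498.636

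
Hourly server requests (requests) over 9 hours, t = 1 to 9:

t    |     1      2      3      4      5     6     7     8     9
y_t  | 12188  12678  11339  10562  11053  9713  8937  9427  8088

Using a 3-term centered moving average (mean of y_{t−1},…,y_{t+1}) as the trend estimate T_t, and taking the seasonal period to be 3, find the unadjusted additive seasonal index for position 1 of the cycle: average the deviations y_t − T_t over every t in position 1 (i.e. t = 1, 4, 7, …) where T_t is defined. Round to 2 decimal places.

Season position 1 occurs at t = 4, 7 (where T_t is defined).
t=4: T_4 = 10984.6667; y_4 − T_4 = 10562 − 10984.6667 = -422.6667
t=7: T_7 = 9359.0000; y_7 − T_7 = 8937 − 9359.0000 = -422.0000
Mean deviation: (-422.6667 + -422.0000) / 2 = -422.33

-422.33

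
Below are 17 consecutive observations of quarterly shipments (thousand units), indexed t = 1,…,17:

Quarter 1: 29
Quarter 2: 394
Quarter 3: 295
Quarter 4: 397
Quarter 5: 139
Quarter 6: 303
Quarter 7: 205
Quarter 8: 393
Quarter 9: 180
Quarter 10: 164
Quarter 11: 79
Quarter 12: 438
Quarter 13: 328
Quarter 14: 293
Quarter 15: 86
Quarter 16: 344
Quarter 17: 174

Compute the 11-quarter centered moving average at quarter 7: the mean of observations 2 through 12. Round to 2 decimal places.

Sum of periods 2–12: 394 + 295 + 397 + 139 + 303 + 205 + 393 + 180 + 164 + 79 + 438 = 2987
Divide by 11: 2987 / 11 = 271.55

271.55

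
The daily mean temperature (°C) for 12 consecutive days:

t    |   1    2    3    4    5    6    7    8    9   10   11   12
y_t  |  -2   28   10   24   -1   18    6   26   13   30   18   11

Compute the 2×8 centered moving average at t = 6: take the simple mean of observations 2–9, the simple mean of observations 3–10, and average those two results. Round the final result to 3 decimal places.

15.625

Sum over 2–9: 28 + 10 + 24 + (-1) + 18 + 6 + 26 + 13 = 124
Sum over 3–10: 10 + 24 + (-1) + 18 + 6 + 26 + 13 + 30 = 126
CMA at t=6 = (124 + 126) / (2·8) = 250 / 16 = 15.625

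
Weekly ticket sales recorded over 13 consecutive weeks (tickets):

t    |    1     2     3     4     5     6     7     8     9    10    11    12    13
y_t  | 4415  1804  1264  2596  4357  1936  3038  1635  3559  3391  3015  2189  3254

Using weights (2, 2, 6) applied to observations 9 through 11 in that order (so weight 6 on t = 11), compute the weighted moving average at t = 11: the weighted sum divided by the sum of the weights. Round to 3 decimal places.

Weighted sum: 2·3559 + 2·3391 + 6·3015 = 7118 + 6782 + 18090 = 31990
Weight total: 2 + 2 + 6 = 10
WMA = 31990 / 10 = 3199.000

3199.000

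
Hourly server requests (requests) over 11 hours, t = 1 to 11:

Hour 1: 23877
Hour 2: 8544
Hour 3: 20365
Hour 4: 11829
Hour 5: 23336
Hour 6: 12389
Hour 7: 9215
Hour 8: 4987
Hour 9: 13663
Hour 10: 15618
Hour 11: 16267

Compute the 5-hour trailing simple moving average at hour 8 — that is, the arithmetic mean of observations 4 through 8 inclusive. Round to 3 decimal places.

12351.200

Sum of periods 4–8: 11829 + 23336 + 12389 + 9215 + 4987 = 61756
Divide by 5: 61756 / 5 = 12351.200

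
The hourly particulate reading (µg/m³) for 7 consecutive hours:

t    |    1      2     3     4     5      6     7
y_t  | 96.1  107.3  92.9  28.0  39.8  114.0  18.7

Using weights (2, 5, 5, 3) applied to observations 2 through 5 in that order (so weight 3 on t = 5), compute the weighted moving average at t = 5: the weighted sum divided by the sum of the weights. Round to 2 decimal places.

Weighted sum: 2·107.3 + 5·92.9 + 5·28.0 + 3·39.8 = 214.6 + 464.5 + 140.0 + 119.4 = 938.5
Weight total: 2 + 5 + 5 + 3 = 15
WMA = 938.5 / 15 = 62.57

62.57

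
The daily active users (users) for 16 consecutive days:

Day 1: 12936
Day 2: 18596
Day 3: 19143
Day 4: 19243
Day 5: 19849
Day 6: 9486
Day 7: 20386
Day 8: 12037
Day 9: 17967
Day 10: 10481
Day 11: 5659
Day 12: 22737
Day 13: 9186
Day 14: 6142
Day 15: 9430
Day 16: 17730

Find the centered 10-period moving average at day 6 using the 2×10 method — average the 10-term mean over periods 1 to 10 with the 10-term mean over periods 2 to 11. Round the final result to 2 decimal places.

Sum over 1–10: 12936 + 18596 + 19143 + 19243 + 19849 + 9486 + 20386 + 12037 + 17967 + 10481 = 160124
Sum over 2–11: 18596 + 19143 + 19243 + 19849 + 9486 + 20386 + 12037 + 17967 + 10481 + 5659 = 152847
CMA at t=6 = (160124 + 152847) / (2·10) = 312971 / 20 = 15648.55

15648.55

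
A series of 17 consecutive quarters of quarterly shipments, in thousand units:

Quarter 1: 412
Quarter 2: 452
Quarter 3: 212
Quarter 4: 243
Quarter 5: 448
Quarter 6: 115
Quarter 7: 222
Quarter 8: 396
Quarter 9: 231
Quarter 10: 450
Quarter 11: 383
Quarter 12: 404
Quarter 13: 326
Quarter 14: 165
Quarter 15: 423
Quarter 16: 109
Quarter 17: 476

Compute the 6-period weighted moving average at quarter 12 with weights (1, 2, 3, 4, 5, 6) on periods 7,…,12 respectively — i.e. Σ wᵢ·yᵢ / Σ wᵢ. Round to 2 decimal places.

373.62

Weighted sum: 1·222 + 2·396 + 3·231 + 4·450 + 5·383 + 6·404 = 222 + 792 + 693 + 1800 + 1915 + 2424 = 7846
Weight total: 1 + 2 + 3 + 4 + 5 + 6 = 21
WMA = 7846 / 21 = 373.62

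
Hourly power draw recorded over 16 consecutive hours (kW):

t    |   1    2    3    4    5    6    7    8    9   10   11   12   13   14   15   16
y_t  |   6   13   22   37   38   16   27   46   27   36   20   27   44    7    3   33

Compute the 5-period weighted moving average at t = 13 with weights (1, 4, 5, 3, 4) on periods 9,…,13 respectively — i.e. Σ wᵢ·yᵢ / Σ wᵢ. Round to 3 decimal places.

Weighted sum: 1·27 + 4·36 + 5·20 + 3·27 + 4·44 = 27 + 144 + 100 + 81 + 176 = 528
Weight total: 1 + 4 + 5 + 3 + 4 = 17
WMA = 528 / 17 = 31.059

31.059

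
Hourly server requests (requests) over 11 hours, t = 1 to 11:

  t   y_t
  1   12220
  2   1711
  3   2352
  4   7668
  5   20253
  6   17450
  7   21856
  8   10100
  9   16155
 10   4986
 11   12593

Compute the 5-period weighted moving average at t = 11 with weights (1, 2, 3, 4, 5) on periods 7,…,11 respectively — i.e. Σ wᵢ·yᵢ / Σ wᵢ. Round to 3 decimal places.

11562.000

Weighted sum: 1·21856 + 2·10100 + 3·16155 + 4·4986 + 5·12593 = 21856 + 20200 + 48465 + 19944 + 62965 = 173430
Weight total: 1 + 2 + 3 + 4 + 5 = 15
WMA = 173430 / 15 = 11562.000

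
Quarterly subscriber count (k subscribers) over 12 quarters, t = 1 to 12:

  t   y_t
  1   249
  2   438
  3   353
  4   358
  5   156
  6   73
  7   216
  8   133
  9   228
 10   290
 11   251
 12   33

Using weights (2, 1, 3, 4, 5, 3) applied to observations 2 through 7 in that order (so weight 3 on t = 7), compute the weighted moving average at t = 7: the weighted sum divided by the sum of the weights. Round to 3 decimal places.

Weighted sum: 2·438 + 1·353 + 3·358 + 4·156 + 5·73 + 3·216 = 876 + 353 + 1074 + 624 + 365 + 648 = 3940
Weight total: 2 + 1 + 3 + 4 + 5 + 3 = 18
WMA = 3940 / 18 = 218.889

218.889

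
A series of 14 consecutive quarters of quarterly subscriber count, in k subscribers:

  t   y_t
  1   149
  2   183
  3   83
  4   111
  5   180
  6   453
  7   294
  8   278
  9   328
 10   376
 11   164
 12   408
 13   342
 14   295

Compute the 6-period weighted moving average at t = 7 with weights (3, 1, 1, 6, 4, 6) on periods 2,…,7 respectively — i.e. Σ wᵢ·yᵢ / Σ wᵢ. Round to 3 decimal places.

Weighted sum: 3·183 + 1·83 + 1·111 + 6·180 + 4·453 + 6·294 = 549 + 83 + 111 + 1080 + 1812 + 1764 = 5399
Weight total: 3 + 1 + 1 + 6 + 4 + 6 = 21
WMA = 5399 / 21 = 257.095

257.095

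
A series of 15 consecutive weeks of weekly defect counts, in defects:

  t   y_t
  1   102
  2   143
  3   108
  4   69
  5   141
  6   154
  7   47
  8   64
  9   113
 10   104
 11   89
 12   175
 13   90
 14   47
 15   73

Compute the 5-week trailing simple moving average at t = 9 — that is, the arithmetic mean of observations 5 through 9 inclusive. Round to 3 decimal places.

Sum of periods 5–9: 141 + 154 + 47 + 64 + 113 = 519
Divide by 5: 519 / 5 = 103.800

103.800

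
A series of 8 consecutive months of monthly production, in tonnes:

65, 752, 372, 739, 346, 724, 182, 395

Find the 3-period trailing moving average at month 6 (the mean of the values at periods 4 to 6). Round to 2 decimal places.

Sum of periods 4–6: 739 + 346 + 724 = 1809
Divide by 3: 1809 / 3 = 603.00

603.00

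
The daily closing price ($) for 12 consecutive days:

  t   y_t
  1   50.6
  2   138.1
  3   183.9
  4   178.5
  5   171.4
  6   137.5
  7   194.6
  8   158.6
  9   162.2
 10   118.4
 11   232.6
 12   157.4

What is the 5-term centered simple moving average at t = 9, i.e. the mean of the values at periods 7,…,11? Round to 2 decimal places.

Sum of periods 7–11: 194.6 + 158.6 + 162.2 + 118.4 + 232.6 = 866.4
Divide by 5: 866.4 / 5 = 173.28

173.28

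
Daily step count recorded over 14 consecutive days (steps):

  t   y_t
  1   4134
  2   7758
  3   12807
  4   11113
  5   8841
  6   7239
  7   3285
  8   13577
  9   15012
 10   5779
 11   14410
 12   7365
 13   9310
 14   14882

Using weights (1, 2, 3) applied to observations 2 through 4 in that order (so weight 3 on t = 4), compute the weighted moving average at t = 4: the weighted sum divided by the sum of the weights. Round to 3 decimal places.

Weighted sum: 1·7758 + 2·12807 + 3·11113 = 7758 + 25614 + 33339 = 66711
Weight total: 1 + 2 + 3 = 6
WMA = 66711 / 6 = 11118.500

11118.500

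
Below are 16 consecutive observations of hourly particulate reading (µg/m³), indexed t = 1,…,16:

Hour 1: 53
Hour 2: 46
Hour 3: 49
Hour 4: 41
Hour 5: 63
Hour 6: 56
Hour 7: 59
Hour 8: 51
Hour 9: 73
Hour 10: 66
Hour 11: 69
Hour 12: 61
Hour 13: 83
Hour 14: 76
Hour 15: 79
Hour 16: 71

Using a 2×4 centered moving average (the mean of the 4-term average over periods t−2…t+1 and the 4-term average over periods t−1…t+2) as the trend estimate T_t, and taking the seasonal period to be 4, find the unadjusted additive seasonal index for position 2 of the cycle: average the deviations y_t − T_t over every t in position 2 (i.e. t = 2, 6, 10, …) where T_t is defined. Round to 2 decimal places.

0.00

Season position 2 occurs at t = 6, 10, 14 (where T_t is defined).
t=6: T_6 = 56.0000; y_6 − T_6 = 56 − 56.0000 = 0.0000
t=10: T_10 = 66.0000; y_10 − T_10 = 66 − 66.0000 = 0.0000
t=14: T_14 = 76.0000; y_14 − T_14 = 76 − 76.0000 = 0.0000
Mean deviation: (0.0000 + 0.0000 + 0.0000) / 3 = 0.00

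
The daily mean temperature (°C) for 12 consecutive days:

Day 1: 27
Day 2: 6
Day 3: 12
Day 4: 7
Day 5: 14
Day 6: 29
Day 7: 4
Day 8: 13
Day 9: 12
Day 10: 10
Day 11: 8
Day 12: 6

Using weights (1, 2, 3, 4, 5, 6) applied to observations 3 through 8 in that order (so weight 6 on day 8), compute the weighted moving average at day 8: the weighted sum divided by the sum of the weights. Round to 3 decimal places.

Weighted sum: 1·12 + 2·7 + 3·14 + 4·29 + 5·4 + 6·13 = 12 + 14 + 42 + 116 + 20 + 78 = 282
Weight total: 1 + 2 + 3 + 4 + 5 + 6 = 21
WMA = 282 / 21 = 13.429

13.429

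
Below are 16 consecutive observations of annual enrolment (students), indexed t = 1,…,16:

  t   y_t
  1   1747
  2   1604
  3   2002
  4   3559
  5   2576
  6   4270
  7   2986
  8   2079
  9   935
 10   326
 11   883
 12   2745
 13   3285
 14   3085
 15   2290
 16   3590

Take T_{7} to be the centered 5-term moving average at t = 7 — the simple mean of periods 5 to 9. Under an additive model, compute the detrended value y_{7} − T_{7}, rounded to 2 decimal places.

416.80

Trend T_7 = (2576 + 4270 + 2986 + 2079 + 935) / 5 = 12846/5 = 2569.2000
Detrended value: 2986 − 2569.2000 = 416.80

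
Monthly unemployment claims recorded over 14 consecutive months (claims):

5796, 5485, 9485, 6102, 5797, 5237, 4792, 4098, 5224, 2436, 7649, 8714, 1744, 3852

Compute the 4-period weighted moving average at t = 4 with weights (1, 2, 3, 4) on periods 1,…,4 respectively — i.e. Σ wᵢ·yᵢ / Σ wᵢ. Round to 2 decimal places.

Weighted sum: 1·5796 + 2·5485 + 3·9485 + 4·6102 = 5796 + 10970 + 28455 + 24408 = 69629
Weight total: 1 + 2 + 3 + 4 = 10
WMA = 69629 / 10 = 6962.90

6962.90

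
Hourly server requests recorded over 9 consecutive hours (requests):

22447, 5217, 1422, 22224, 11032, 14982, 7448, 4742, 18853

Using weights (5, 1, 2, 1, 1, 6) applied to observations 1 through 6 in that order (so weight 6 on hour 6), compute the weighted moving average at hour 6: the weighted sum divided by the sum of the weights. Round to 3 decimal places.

15215.250

Weighted sum: 5·22447 + 1·5217 + 2·1422 + 1·22224 + 1·11032 + 6·14982 = 112235 + 5217 + 2844 + 22224 + 11032 + 89892 = 243444
Weight total: 5 + 1 + 2 + 1 + 1 + 6 = 16
WMA = 243444 / 16 = 15215.250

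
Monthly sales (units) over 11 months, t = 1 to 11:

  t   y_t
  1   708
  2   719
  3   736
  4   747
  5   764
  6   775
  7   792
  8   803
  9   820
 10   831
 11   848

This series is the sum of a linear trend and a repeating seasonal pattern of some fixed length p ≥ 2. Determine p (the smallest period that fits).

2

First differences y_{t+1} − y_t: 11, 17, 11, 17, 11, 17, …
The difference pattern repeats every 2 terms and not for any smaller step, so p = 2.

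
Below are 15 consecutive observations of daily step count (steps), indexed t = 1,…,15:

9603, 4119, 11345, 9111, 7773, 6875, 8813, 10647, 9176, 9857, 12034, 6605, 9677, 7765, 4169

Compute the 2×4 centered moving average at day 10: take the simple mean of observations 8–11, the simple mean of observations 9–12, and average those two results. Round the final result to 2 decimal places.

Sum over 8–11: 10647 + 9176 + 9857 + 12034 = 41714
Sum over 9–12: 9176 + 9857 + 12034 + 6605 = 37672
CMA at t=10 = (41714 + 37672) / (2·4) = 79386 / 8 = 9923.25

9923.25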